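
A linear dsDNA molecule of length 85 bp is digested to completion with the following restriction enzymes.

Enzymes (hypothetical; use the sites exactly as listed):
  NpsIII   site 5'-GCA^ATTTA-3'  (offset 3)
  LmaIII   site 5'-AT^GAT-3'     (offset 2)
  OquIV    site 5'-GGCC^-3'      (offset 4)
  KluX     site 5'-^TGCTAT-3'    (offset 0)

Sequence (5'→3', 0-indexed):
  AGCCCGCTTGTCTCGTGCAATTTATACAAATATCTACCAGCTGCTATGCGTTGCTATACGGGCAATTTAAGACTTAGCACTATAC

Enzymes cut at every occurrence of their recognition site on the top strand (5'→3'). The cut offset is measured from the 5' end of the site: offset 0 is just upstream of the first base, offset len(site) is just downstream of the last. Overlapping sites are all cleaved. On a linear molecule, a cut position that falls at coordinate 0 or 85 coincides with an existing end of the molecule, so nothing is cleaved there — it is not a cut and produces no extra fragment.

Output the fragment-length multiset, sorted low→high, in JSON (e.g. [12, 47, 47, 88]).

Per-enzyme occurrences:
  NpsIII GCAATTTA/3: at [16, 61] ⇒ [19, 64]
  LmaIII (ATGAT, off=2): no sites
  OquIV (GGCC, off=4): no sites
  KluX TGCTAT/0: at [41, 51] ⇒ [41, 51]

Pooled cuts: [19, 41, 51, 64]

Fragments:
  [0,19): 19 bp
  [19,41): 22 bp
  [41,51): 10 bp
  [51,64): 13 bp
  [64,85): 21 bp

[10,13,19,21,22]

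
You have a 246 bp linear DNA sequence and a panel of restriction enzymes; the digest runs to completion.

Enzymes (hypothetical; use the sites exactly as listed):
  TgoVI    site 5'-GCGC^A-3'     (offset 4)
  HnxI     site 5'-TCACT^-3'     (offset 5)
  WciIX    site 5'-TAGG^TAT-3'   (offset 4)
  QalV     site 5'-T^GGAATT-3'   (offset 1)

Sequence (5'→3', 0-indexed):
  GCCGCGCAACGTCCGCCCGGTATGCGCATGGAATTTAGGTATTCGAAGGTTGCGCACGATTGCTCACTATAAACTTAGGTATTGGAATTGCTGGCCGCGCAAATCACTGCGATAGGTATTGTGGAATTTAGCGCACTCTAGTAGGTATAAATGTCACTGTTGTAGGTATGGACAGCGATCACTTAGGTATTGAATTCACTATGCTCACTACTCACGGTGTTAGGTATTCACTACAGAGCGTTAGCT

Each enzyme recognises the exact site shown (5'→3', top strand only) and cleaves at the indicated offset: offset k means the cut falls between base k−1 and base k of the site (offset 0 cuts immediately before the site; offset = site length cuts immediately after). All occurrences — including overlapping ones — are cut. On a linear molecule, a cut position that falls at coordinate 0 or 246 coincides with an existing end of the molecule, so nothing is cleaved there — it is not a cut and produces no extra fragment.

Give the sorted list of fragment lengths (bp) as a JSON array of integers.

Site scan:
  TgoVI GCGCA/4: at [3, 23, 51, 96, 130] ⇒ [7, 27, 55, 100, 134]
  HnxI TCACT/5: at [63, 103, 153, 178, 195, 204, 227] ⇒ [68, 108, 158, 183, 200, 209, 232]
  WciIX TAGGTAT/4: at [35, 75, 112, 141, 162, 183, 220] ⇒ [39, 79, 116, 145, 166, 187, 224]
  QalV TGGAATT/1: at [28, 82, 121] ⇒ [29, 83, 122]

Pooled cuts: [7, 27, 29, 39, 55, 68, 79, 83, 100, 108, 116, 122, 134, 145, 158, 166, 183, 187, 200, 209, 224, 232]

Fragments:
  [0,7): 7 bp
  [7,27): 20 bp
  [27,29): 2 bp
  [29,39): 10 bp
  [39,55): 16 bp
  [55,68): 13 bp
  [68,79): 11 bp
  [79,83): 4 bp
  [83,100): 17 bp
  [100,108): 8 bp
  [108,116): 8 bp
  [116,122): 6 bp
  [122,134): 12 bp
  [134,145): 11 bp
  [145,158): 13 bp
  [158,166): 8 bp
  [166,183): 17 bp
  [183,187): 4 bp
  [187,200): 13 bp
  [200,209): 9 bp
  [209,224): 15 bp
  [224,232): 8 bp
  [232,246): 14 bp

[2,4,4,6,7,8,8,8,8,9,10,11,11,12,13,13,13,14,15,16,17,17,20]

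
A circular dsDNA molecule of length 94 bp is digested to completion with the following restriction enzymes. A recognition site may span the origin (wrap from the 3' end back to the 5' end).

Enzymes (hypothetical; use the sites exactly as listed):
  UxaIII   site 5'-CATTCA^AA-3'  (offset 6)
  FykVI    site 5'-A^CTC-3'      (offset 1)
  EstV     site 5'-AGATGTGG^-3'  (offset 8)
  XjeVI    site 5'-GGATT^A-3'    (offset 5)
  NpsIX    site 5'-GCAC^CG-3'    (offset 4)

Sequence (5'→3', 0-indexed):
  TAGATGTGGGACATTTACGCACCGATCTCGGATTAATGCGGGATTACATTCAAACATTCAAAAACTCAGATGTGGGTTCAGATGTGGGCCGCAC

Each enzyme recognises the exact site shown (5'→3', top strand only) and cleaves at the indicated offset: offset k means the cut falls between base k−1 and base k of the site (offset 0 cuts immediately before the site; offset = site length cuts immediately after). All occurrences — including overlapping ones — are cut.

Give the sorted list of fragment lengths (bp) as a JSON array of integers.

[4,7,8,11,11,12,12,13,16]

Scan for sites:
  UxaIII CATTCAAA/6: at [46, 54] ⇒ [52, 60]
  FykVI ACTC/1: at [63] ⇒ [64]
  EstV AGATGTGG/8: at [1, 67, 79] ⇒ [9, 75, 87]
  XjeVI GGATTA/5: at [29, 40] ⇒ [34, 45]
  NpsIX GCACCG/4: at [18] ⇒ [22]

All cut coordinates (distinct, sorted): [9, 22, 34, 45, 52, 60, 64, 75, 87]

Fragments:
  9→22: 13 bp
  22→34: 12 bp
  34→45: 11 bp
  45→52: 7 bp
  52→60: 8 bp
  60→64: 4 bp
  64→75: 11 bp
  75→87: 12 bp
  87→9 (wrap): 94-87+9 = 16 bp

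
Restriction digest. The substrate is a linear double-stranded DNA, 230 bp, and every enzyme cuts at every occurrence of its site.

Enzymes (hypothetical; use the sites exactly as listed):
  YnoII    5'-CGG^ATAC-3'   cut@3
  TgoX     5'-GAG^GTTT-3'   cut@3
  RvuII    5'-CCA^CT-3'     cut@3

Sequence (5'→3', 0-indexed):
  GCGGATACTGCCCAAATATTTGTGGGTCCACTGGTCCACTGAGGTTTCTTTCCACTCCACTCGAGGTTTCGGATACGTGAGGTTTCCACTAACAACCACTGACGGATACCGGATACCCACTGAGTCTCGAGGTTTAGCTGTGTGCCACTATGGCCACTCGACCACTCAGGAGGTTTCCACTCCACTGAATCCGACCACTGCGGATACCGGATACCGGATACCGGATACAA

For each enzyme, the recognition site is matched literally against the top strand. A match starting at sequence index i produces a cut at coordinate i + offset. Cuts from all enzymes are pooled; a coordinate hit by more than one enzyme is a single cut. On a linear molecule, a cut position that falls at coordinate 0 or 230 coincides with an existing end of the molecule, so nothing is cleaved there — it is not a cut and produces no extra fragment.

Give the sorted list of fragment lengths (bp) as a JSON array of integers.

[4,5,5,5,6,6,6,7,7,7,7,7,7,7,7,7,8,8,8,9,9,10,11,12,13,16,26]

Site scan:
  YnoII (CGGATAC, off=3): starts [1, 69, 102, 109, 200, 207, 214, 221] → cuts [4, 72, 105, 112, 203, 210, 217, 224]
  TgoX (GAGGTTT, off=3): starts [40, 62, 78, 128, 169] → cuts [43, 65, 81, 131, 172]
  RvuII (CCACT, off=3): starts [27, 35, 51, 56, 85, 95, 116, 144, 153, 161, 176, 181, 194] → cuts [30, 38, 54, 59, 88, 98, 119, 147, 156, 164, 179, 184, 197]

Pooled cuts: [4, 30, 38, 43, 54, 59, 65, 72, 81, 88, 98, 105, 112, 119, 131, 147, 156, 164, 172, 179, 184, 197, 203, 210, 217, 224]

Fragment lengths:
  [0,4): 4 bp
  [4,30): 26 bp
  [30,38): 8 bp
  [38,43): 5 bp
  [43,54): 11 bp
  [54,59): 5 bp
  [59,65): 6 bp
  [65,72): 7 bp
  [72,81): 9 bp
  [81,88): 7 bp
  [88,98): 10 bp
  [98,105): 7 bp
  [105,112): 7 bp
  [112,119): 7 bp
  [119,131): 12 bp
  [131,147): 16 bp
  [147,156): 9 bp
  [156,164): 8 bp
  [164,172): 8 bp
  [172,179): 7 bp
  [179,184): 5 bp
  [184,197): 13 bp
  [197,203): 6 bp
  [203,210): 7 bp
  [210,217): 7 bp
  [217,224): 7 bp
  [224,230): 6 bp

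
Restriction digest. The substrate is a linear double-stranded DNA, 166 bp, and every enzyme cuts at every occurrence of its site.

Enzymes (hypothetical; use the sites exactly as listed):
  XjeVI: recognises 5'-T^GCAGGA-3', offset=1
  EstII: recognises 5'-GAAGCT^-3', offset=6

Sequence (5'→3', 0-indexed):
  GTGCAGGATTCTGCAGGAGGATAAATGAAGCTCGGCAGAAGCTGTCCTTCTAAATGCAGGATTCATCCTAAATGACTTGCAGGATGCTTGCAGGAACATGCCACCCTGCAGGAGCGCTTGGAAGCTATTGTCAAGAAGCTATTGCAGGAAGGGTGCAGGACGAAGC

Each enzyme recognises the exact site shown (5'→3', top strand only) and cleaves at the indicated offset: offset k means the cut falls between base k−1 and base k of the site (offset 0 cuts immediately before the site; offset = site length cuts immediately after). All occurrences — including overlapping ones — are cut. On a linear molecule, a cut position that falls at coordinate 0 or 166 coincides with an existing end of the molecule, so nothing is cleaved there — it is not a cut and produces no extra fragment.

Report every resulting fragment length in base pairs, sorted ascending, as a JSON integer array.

Scan for sites:
  XjeVI (TGCAGGA, off=1): starts [1, 11, 54, 77, 88, 106, 142, 153] → cuts [2, 12, 55, 78, 89, 107, 143, 154]
  EstII (GAAGCT, off=6): starts [26, 37, 120, 134] → cuts [32, 43, 126, 140]

Pooled cuts: [2, 12, 32, 43, 55, 78, 89, 107, 126, 140, 143, 154]

Fragments:
  [0,2): 2 bp
  [2,12): 10 bp
  [12,32): 20 bp
  [32,43): 11 bp
  [43,55): 12 bp
  [55,78): 23 bp
  [78,89): 11 bp
  [89,107): 18 bp
  [107,126): 19 bp
  [126,140): 14 bp
  [140,143): 3 bp
  [143,154): 11 bp
  [154,166): 12 bp

[2,3,10,11,11,11,12,12,14,18,19,20,23]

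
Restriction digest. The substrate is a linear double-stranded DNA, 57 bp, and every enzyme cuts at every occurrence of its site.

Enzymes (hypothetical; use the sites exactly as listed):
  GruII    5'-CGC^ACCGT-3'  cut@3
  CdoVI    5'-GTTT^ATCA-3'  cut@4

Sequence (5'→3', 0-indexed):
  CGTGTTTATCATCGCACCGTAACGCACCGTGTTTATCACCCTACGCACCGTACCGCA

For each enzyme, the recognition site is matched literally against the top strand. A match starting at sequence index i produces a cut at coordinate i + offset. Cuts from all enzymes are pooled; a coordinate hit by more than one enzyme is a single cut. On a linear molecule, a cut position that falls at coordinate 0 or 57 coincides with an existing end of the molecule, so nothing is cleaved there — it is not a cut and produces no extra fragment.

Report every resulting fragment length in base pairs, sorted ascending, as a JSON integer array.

Scan for sites:
  GruII CGCACCGT/3: at [12, 22, 43] ⇒ [15, 25, 46]
  CdoVI GTTTATCA/4: at [3, 30] ⇒ [7, 34]

Pooled cuts: [7, 15, 25, 34, 46]

Fragment lengths:
  [0,7): 7 bp
  [7,15): 8 bp
  [15,25): 10 bp
  [25,34): 9 bp
  [34,46): 12 bp
  [46,57): 11 bp

[7,8,9,10,11,12]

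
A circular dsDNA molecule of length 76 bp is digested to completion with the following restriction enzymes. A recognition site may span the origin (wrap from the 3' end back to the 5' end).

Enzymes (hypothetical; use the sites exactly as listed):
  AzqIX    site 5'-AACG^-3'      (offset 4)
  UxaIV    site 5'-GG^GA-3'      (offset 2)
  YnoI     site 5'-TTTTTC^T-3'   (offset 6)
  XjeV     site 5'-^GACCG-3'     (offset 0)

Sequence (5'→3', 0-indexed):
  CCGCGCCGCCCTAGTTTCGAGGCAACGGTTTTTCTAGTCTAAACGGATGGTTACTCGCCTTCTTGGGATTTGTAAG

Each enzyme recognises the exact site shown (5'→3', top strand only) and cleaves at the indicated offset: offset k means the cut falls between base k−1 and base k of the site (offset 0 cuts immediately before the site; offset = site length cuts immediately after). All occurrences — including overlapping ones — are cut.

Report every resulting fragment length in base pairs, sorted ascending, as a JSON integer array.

[7,11,21,37]

Scan for sites:
  AzqIX AACG/4: at [23, 41] ⇒ [27, 45]
  UxaIV GGGA/2: at [64] ⇒ [66]
  YnoI TTTTTCT/6: at [28] ⇒ [34]
  XjeV (GACCG, off=0): no sites

All cut coordinates (distinct, sorted): [27, 34, 45, 66]

Fragments:
  27→34: 7 bp
  34→45: 11 bp
  45→66: 21 bp
  66→27 (wrap): 76-66+27 = 37 bp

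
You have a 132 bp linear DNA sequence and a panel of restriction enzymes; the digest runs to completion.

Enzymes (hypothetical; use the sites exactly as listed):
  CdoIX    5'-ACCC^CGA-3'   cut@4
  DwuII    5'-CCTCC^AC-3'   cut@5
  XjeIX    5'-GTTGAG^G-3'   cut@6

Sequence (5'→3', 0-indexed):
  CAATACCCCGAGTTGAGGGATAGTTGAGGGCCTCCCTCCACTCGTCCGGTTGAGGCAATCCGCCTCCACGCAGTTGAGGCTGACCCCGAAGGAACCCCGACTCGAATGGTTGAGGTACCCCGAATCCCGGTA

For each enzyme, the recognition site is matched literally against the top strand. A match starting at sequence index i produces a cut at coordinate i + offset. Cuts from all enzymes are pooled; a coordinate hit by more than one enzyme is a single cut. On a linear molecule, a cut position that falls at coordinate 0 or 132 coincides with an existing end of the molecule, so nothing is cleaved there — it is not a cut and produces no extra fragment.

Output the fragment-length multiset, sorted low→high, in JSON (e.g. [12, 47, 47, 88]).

[6,8,8,9,11,11,11,11,12,13,15,17]

Site scan:
  CdoIX (ACCCCGA, off=4): starts [4, 82, 93, 116] → cuts [8, 86, 97, 120]
  DwuII (CCTCCAC, off=5): starts [34, 62] → cuts [39, 67]
  XjeIX (GTTGAGG, off=6): starts [11, 22, 48, 72, 108] → cuts [17, 28, 54, 78, 114]

Pooled cuts: [8, 17, 28, 39, 54, 67, 78, 86, 97, 114, 120]

Fragment lengths:
  [0,8): 8 bp
  [8,17): 9 bp
  [17,28): 11 bp
  [28,39): 11 bp
  [39,54): 15 bp
  [54,67): 13 bp
  [67,78): 11 bp
  [78,86): 8 bp
  [86,97): 11 bp
  [97,114): 17 bp
  [114,120): 6 bp
  [120,132): 12 bp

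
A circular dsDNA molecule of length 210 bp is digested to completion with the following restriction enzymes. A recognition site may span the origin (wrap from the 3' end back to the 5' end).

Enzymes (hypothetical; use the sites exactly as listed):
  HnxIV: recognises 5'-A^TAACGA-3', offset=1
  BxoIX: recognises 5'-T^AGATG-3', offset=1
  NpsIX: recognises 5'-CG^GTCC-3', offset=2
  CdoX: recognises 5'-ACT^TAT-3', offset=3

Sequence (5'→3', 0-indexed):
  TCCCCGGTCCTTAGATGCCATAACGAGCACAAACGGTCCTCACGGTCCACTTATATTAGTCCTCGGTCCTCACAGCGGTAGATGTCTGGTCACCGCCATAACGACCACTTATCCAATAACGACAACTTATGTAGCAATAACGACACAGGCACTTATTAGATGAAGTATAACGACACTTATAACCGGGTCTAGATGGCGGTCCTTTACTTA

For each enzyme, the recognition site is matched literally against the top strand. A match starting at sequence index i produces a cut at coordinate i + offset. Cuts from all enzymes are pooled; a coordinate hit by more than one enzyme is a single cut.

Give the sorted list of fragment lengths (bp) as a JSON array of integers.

Scan for sites:
  HnxIV (ATAACGA, off=1): starts [19, 97, 115, 136, 166] → cuts [20, 98, 116, 137, 167]
  BxoIX (TAGATG, off=1): starts [11, 78, 156, 189] → cuts [12, 79, 157, 190]
  NpsIX (CGGTCC, off=2): starts [4, 33, 42, 63, 196] → cuts [6, 35, 44, 65, 198]
  CdoX (ACTTAT, off=3): starts [48, 106, 124, 150, 174, 205] → cuts [51, 109, 127, 153, 177, 208]

All cut coordinates (distinct, sorted): [6, 12, 20, 35, 44, 51, 65, 79, 98, 109, 116, 127, 137, 153, 157, 167, 177, 190, 198, 208]

Fragments:
  6→12: 6 bp
  12→20: 8 bp
  20→35: 15 bp
  35→44: 9 bp
  44→51: 7 bp
  51→65: 14 bp
  65→79: 14 bp
  79→98: 19 bp
  98→109: 11 bp
  109→116: 7 bp
  116→127: 11 bp
  127→137: 10 bp
  137→153: 16 bp
  153→157: 4 bp
  157→167: 10 bp
  167→177: 10 bp
  177→190: 13 bp
  190→198: 8 bp
  198→208: 10 bp
  208→6 (wrap): 210-208+6 = 8 bp

[4,6,7,7,8,8,8,9,10,10,10,10,11,11,13,14,14,15,16,19]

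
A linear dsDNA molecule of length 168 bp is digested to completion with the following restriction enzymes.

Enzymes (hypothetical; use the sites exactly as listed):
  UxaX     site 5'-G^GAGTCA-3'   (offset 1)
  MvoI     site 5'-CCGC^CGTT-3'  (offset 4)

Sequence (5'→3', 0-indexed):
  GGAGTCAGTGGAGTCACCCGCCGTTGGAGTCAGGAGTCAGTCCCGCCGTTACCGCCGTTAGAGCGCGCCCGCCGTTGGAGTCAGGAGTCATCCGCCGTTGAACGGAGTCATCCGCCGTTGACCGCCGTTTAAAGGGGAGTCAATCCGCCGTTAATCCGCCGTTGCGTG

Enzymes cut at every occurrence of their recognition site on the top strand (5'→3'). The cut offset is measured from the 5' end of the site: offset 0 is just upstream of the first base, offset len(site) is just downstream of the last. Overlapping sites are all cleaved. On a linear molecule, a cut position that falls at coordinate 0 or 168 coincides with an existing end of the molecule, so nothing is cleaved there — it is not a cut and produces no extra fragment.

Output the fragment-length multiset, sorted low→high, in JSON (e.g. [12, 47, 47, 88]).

[1,5,5,7,7,9,9,9,9,10,11,11,11,11,11,12,13,17]

Per-enzyme occurrences:
  UxaX (GGAGTCA, off=1): starts [0, 9, 25, 32, 76, 83, 103, 135] → cuts [1, 10, 26, 33, 77, 84, 104, 136]
  MvoI (CCGCCGTT, off=4): starts [17, 42, 51, 68, 91, 111, 121, 144, 155] → cuts [21, 46, 55, 72, 95, 115, 125, 148, 159]

All cut coordinates (distinct, sorted): [1, 10, 21, 26, 33, 46, 55, 72, 77, 84, 95, 104, 115, 125, 136, 148, 159]

Fragments:
  [0,1): 1 bp
  [1,10): 9 bp
  [10,21): 11 bp
  [21,26): 5 bp
  [26,33): 7 bp
  [33,46): 13 bp
  [46,55): 9 bp
  [55,72): 17 bp
  [72,77): 5 bp
  [77,84): 7 bp
  [84,95): 11 bp
  [95,104): 9 bp
  [104,115): 11 bp
  [115,125): 10 bp
  [125,136): 11 bp
  [136,148): 12 bp
  [148,159): 11 bp
  [159,168): 9 bp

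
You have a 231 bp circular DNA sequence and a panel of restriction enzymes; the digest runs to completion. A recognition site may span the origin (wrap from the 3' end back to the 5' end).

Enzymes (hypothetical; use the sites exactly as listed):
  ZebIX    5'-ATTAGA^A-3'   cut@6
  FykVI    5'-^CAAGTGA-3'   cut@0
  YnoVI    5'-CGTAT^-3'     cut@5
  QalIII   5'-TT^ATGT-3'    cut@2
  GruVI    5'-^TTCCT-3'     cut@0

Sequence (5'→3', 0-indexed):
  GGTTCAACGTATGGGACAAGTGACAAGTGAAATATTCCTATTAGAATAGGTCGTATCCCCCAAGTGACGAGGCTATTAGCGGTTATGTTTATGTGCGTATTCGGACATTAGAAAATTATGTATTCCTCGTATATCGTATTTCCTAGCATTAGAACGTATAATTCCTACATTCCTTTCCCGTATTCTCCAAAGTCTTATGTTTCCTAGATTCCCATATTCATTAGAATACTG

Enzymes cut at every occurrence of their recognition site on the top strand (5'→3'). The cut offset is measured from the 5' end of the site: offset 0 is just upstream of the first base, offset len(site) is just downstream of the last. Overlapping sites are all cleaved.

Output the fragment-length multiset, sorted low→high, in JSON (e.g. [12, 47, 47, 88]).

Scan for sites:
  ZebIX ATTAGAA/6: at [39, 106, 147, 219] ⇒ [45, 112, 153, 225]
  FykVI CAAGTGA/0: at [16, 23, 60] ⇒ [16, 23, 60]
  YnoVI CGTAT/5: at [7, 51, 95, 127, 134, 154, 178] ⇒ [12, 56, 100, 132, 139, 159, 183]
  QalIII TTATGT/2: at [82, 88, 115, 194] ⇒ [84, 90, 117, 196]
  GruVI TTCCT/0: at [34, 122, 139, 161, 169, 200] ⇒ [34, 122, 139, 161, 169, 200]

Pooled cuts: [12, 16, 23, 34, 45, 56, 60, 84, 90, 100, 112, 117, 122, 132, 139, 153, 159, 161, 169, 183, 196, 200, 225]

Fragment lengths:
  12→16: 4 bp
  16→23: 7 bp
  23→34: 11 bp
  34→45: 11 bp
  45→56: 11 bp
  56→60: 4 bp
  60→84: 24 bp
  84→90: 6 bp
  90→100: 10 bp
  100→112: 12 bp
  112→117: 5 bp
  117→122: 5 bp
  122→132: 10 bp
  132→139: 7 bp
  139→153: 14 bp
  153→159: 6 bp
  159→161: 2 bp
  161→169: 8 bp
  169→183: 14 bp
  183→196: 13 bp
  196→200: 4 bp
  200→225: 25 bp
  225→12 (wrap): 231-225+12 = 18 bp

[2,4,4,4,5,5,6,6,7,7,8,10,10,11,11,11,12,13,14,14,18,24,25]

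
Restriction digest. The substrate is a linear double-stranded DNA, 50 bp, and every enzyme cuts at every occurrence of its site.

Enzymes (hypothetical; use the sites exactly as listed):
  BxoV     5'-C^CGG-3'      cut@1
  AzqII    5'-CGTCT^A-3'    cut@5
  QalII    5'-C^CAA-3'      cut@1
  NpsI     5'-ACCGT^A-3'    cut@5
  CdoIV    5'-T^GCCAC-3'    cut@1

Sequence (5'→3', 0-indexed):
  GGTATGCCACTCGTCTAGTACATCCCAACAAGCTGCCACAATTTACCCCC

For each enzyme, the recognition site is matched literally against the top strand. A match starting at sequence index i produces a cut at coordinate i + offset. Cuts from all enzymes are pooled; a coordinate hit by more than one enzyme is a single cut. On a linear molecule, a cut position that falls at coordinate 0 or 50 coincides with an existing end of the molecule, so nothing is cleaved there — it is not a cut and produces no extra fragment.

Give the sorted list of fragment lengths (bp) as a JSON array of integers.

[5,9,9,11,16]

Scan for sites:
  BxoV (CCGG, off=1): no sites
  AzqII CGTCTA/5: at [11] ⇒ [16]
  QalII CCAA/1: at [24] ⇒ [25]
  NpsI (ACCGTA, off=5): no sites
  CdoIV TGCCAC/1: at [4, 33] ⇒ [5, 34]

All cut coordinates (distinct, sorted): [5, 16, 25, 34]

Fragments:
  [0,5): 5 bp
  [5,16): 11 bp
  [16,25): 9 bp
  [25,34): 9 bp
  [34,50): 16 bp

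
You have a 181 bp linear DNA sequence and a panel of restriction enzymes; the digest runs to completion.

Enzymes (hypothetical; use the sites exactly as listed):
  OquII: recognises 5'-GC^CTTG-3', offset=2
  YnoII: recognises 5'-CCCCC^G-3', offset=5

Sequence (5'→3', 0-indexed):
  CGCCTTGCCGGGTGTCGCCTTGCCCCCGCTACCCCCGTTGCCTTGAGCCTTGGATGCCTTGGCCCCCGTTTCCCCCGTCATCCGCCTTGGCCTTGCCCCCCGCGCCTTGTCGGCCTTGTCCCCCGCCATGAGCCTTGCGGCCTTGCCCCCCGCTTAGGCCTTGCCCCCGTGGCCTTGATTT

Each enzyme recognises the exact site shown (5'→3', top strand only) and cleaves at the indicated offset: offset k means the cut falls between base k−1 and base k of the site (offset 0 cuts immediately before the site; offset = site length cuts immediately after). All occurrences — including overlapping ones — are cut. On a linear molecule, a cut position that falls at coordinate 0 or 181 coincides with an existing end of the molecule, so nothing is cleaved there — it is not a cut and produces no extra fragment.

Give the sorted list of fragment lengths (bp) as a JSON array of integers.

Scan for sites:
  OquII GCCTTG/2: at [1, 16, 39, 46, 55, 83, 89, 103, 112, 131, 139, 157, 171] ⇒ [3, 18, 41, 48, 57, 85, 91, 105, 114, 133, 141, 159, 173]
  YnoII CCCCCG/5: at [22, 31, 62, 71, 96, 119, 146, 163] ⇒ [27, 36, 67, 76, 101, 124, 151, 168]

Pooled cuts: [3, 18, 27, 36, 41, 48, 57, 67, 76, 85, 91, 101, 105, 114, 124, 133, 141, 151, 159, 168, 173]

Fragment lengths:
  [0,3): 3 bp
  [3,18): 15 bp
  [18,27): 9 bp
  [27,36): 9 bp
  [36,41): 5 bp
  [41,48): 7 bp
  [48,57): 9 bp
  [57,67): 10 bp
  [67,76): 9 bp
  [76,85): 9 bp
  [85,91): 6 bp
  [91,101): 10 bp
  [101,105): 4 bp
  [105,114): 9 bp
  [114,124): 10 bp
  [124,133): 9 bp
  [133,141): 8 bp
  [141,151): 10 bp
  [151,159): 8 bp
  [159,168): 9 bp
  [168,173): 5 bp
  [173,181): 8 bp

[3,4,5,5,6,7,8,8,8,9,9,9,9,9,9,9,9,10,10,10,10,15]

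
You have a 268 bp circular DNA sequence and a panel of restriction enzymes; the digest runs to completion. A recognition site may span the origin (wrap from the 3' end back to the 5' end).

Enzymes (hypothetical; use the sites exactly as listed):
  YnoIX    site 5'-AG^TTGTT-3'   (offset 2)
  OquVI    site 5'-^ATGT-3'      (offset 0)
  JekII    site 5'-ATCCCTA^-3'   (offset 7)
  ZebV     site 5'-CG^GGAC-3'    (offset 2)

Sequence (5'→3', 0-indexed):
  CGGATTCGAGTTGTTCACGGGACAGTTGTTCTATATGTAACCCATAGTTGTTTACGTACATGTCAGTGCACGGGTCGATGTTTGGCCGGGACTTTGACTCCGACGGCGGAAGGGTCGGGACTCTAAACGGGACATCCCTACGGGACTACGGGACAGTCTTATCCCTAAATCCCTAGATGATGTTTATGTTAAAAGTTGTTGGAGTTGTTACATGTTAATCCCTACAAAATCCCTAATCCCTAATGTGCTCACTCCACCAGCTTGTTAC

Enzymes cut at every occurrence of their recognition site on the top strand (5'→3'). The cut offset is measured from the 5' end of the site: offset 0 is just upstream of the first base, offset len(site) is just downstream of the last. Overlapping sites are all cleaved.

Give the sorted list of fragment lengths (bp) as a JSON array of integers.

Per-enzyme occurrences:
  YnoIX AGTTGTT/2: at [8, 23, 45, 193, 202] ⇒ [10, 25, 47, 195, 204]
  OquVI ATGT/0: at [34, 59, 77, 179, 185, 211, 242] ⇒ [34, 59, 77, 179, 185, 211, 242]
  JekII ATCCCTA/7: at [133, 160, 168, 217, 228, 235] ⇒ [140, 167, 175, 224, 235, 242]
  ZebV CGGGAC/2: at [17, 86, 115, 127, 140, 148] ⇒ [19, 88, 117, 129, 142, 150]

Pooled cuts: [10, 19, 25, 34, 47, 59, 77, 88, 117, 129, 140, 142, 150, 167, 175, 179, 185, 195, 204, 211, 224, 235, 242]

Fragments:
  10→19: 9 bp
  19→25: 6 bp
  25→34: 9 bp
  34→47: 13 bp
  47→59: 12 bp
  59→77: 18 bp
  77→88: 11 bp
  88→117: 29 bp
  117→129: 12 bp
  129→140: 11 bp
  140→142: 2 bp
  142→150: 8 bp
  150→167: 17 bp
  167→175: 8 bp
  175→179: 4 bp
  179→185: 6 bp
  185→195: 10 bp
  195→204: 9 bp
  204→211: 7 bp
  211→224: 13 bp
  224→235: 11 bp
  235→242: 7 bp
  242→10 (wrap): 268-242+10 = 36 bp

[2,4,6,6,7,7,8,8,9,9,9,10,11,11,11,12,12,13,13,17,18,29,36]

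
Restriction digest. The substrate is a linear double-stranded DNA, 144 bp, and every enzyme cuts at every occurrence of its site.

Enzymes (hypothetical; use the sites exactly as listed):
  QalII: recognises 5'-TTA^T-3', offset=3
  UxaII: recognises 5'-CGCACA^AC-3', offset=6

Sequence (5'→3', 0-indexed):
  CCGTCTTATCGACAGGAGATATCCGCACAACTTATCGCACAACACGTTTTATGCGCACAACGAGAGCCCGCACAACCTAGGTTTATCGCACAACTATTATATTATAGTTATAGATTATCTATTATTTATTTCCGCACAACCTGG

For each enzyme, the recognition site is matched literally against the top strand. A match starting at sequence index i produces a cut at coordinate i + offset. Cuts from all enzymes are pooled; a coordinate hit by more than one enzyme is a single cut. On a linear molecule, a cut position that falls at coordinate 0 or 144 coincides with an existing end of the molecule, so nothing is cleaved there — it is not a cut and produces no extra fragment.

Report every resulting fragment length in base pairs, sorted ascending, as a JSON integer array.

Per-enzyme occurrences:
  QalII TTAT/3: at [5, 31, 48, 82, 96, 101, 107, 114, 121, 125] ⇒ [8, 34, 51, 85, 99, 104, 110, 117, 124, 128]
  UxaII CGCACAAC/6: at [23, 35, 53, 68, 86, 132] ⇒ [29, 41, 59, 74, 92, 138]

Pooled cuts: [8, 29, 34, 41, 51, 59, 74, 85, 92, 99, 104, 110, 117, 124, 128, 138]

Fragment lengths:
  [0,8): 8 bp
  [8,29): 21 bp
  [29,34): 5 bp
  [34,41): 7 bp
  [41,51): 10 bp
  [51,59): 8 bp
  [59,74): 15 bp
  [74,85): 11 bp
  [85,92): 7 bp
  [92,99): 7 bp
  [99,104): 5 bp
  [104,110): 6 bp
  [110,117): 7 bp
  [117,124): 7 bp
  [124,128): 4 bp
  [128,138): 10 bp
  [138,144): 6 bp

[4,5,5,6,6,7,7,7,7,7,8,8,10,10,11,15,21]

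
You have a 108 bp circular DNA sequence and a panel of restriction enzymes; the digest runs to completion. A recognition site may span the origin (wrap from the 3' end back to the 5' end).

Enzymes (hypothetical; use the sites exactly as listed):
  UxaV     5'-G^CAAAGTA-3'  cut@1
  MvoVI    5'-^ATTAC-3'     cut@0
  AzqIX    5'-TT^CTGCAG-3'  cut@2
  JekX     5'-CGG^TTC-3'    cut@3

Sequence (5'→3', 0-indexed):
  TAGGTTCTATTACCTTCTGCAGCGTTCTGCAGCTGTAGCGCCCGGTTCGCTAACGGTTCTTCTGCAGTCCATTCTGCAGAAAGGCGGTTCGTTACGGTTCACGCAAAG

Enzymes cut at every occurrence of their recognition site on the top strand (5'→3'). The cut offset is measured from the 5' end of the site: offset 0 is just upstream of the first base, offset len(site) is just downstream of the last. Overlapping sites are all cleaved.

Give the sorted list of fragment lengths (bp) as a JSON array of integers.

Scan for sites:
  UxaV (GCAAAGTA, off=1): starts [102] → cuts [103]
  MvoVI (ATTAC, off=0): starts [8] → cuts [8]
  AzqIX (TTCTGCAG, off=2): starts [14, 24, 59, 71] → cuts [16, 26, 61, 73]
  JekX (CGGTTC, off=3): starts [42, 53, 84, 94] → cuts [45, 56, 87, 97]

Pooled cuts: [8, 16, 26, 45, 56, 61, 73, 87, 97, 103]

Fragments:
  8→16: 8 bp
  16→26: 10 bp
  26→45: 19 bp
  45→56: 11 bp
  56→61: 5 bp
  61→73: 12 bp
  73→87: 14 bp
  87→97: 10 bp
  97→103: 6 bp
  103→8 (wrap): 108-103+8 = 13 bp

[5,6,8,10,10,11,12,13,14,19]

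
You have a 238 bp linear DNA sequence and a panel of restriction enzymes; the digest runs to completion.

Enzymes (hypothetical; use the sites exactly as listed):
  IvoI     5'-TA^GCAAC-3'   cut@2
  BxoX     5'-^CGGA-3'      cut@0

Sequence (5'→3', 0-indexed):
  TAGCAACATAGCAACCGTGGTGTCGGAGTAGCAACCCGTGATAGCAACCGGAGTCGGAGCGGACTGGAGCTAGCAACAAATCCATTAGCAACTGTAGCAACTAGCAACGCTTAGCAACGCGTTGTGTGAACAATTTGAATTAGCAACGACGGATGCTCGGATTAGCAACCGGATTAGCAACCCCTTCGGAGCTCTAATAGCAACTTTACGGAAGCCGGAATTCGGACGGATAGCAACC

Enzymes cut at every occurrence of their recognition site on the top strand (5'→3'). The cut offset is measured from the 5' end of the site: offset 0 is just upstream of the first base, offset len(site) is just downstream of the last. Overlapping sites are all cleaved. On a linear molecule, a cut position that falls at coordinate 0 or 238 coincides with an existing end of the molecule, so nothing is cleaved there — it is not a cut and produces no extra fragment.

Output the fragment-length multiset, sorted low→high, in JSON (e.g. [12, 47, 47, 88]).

Site scan:
  IvoI (TAGCAAC, off=2): starts [0, 8, 28, 41, 70, 85, 94, 101, 111, 140, 162, 174, 197, 230] → cuts [2, 10, 30, 43, 72, 87, 96, 103, 113, 142, 164, 176, 199, 232]
  BxoX (CGGA, off=0): starts [23, 48, 54, 59, 149, 157, 169, 186, 208, 215, 222, 226] → cuts [23, 48, 54, 59, 149, 157, 169, 186, 208, 215, 222, 226]

All cut coordinates (distinct, sorted): [2, 10, 23, 30, 43, 48, 54, 59, 72, 87, 96, 103, 113, 142, 149, 157, 164, 169, 176, 186, 199, 208, 215, 222, 226, 232]

Fragment lengths:
  [0,2): 2 bp
  [2,10): 8 bp
  [10,23): 13 bp
  [23,30): 7 bp
  [30,43): 13 bp
  [43,48): 5 bp
  [48,54): 6 bp
  [54,59): 5 bp
  [59,72): 13 bp
  [72,87): 15 bp
  [87,96): 9 bp
  [96,103): 7 bp
  [103,113): 10 bp
  [113,142): 29 bp
  [142,149): 7 bp
  [149,157): 8 bp
  [157,164): 7 bp
  [164,169): 5 bp
  [169,176): 7 bp
  [176,186): 10 bp
  [186,199): 13 bp
  [199,208): 9 bp
  [208,215): 7 bp
  [215,222): 7 bp
  [222,226): 4 bp
  [226,232): 6 bp
  [232,238): 6 bp

[2,4,5,5,5,6,6,6,7,7,7,7,7,7,7,8,8,9,9,10,10,13,13,13,13,15,29]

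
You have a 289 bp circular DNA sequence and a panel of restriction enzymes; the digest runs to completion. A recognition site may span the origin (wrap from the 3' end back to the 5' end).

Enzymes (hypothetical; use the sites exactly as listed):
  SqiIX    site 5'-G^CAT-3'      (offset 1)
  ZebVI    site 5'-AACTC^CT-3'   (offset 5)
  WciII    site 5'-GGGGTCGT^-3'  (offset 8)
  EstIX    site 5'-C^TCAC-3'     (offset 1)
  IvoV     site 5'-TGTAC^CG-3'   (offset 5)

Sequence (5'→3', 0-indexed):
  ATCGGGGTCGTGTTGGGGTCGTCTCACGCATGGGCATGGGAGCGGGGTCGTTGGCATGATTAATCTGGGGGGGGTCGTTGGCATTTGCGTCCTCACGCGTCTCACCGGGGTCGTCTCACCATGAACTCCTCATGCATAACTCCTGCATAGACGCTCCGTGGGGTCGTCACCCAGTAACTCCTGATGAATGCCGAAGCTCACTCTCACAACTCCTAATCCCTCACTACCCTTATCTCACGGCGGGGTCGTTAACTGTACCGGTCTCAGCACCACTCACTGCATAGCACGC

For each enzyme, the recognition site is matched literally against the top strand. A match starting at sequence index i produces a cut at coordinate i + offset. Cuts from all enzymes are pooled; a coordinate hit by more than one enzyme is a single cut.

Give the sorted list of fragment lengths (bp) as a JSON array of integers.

[1,1,3,3,3,5,6,6,6,6,8,8,9,9,9,9,11,11,12,13,13,13,14,15,15,17,17,22,24]

Per-enzyme occurrences:
  SqiIX (GCAT, off=1): starts [27, 33, 53, 80, 133, 144, 278, 287] → cuts [28, 34, 54, 81, 134, 145, 279, 288]
  ZebVI (AACTCCT, off=5): starts [123, 137, 175, 207] → cuts [128, 142, 180, 212]
  WciII (GGGGTCGT, off=8): starts [3, 14, 43, 70, 106, 159, 241] → cuts [11, 22, 51, 78, 114, 167, 249]
  EstIX (CTCAC, off=1): starts [22, 91, 100, 114, 196, 202, 219, 233, 272] → cuts [23, 92, 101, 115, 197, 203, 220, 234, 273]
  IvoV (TGTACCG, off=5): starts [253] → cuts [258]

All cut coordinates (distinct, sorted): [11, 22, 23, 28, 34, 51, 54, 78, 81, 92, 101, 114, 115, 128, 134, 142, 145, 167, 180, 197, 203, 212, 220, 234, 249, 258, 273, 279, 288]

Fragments:
  11→22: 11 bp
  22→23: 1 bp
  23→28: 5 bp
  28→34: 6 bp
  34→51: 17 bp
  51→54: 3 bp
  54→78: 24 bp
  78→81: 3 bp
  81→92: 11 bp
  92→101: 9 bp
  101→114: 13 bp
  114→115: 1 bp
  115→128: 13 bp
  128→134: 6 bp
  134→142: 8 bp
  142→145: 3 bp
  145→167: 22 bp
  167→180: 13 bp
  180→197: 17 bp
  197→203: 6 bp
  203→212: 9 bp
  212→220: 8 bp
  220→234: 14 bp
  234→249: 15 bp
  249→258: 9 bp
  258→273: 15 bp
  273→279: 6 bp
  279→288: 9 bp
  288→11 (wrap): 289-288+11 = 12 bp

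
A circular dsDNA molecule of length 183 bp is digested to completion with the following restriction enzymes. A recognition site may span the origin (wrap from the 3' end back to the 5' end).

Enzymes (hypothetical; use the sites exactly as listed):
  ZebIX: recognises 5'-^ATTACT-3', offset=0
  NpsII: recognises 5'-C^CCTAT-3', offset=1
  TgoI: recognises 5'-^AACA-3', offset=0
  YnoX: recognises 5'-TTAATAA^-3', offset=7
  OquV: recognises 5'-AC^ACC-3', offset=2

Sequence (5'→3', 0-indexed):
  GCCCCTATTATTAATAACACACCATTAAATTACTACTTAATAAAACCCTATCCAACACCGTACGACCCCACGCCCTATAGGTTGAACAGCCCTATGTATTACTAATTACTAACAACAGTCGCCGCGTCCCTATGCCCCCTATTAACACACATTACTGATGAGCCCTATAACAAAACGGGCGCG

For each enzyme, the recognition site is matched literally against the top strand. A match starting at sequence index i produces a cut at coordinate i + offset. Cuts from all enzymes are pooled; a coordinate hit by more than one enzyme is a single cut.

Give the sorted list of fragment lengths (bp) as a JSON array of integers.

[2,3,3,3,3,5,6,6,6,7,7,7,7,8,9,11,12,13,15,15,17,18]

Site scan:
  ZebIX ATTACT/0: at [28, 97, 104, 150] ⇒ [28, 97, 104, 150]
  NpsII CCCTAT/1: at [2, 45, 72, 89, 127, 136, 162] ⇒ [3, 46, 73, 90, 128, 137, 163]
  TgoI AACA/0: at [15, 53, 84, 110, 113, 143, 168] ⇒ [15, 53, 84, 110, 113, 143, 168]
  YnoX TTAATAA/7: at [10, 36] ⇒ [17, 43]
  OquV ACACC/2: at [18, 54] ⇒ [20, 56]

Pooled cuts: [3, 15, 17, 20, 28, 43, 46, 53, 56, 73, 84, 90, 97, 104, 110, 113, 128, 137, 143, 150, 163, 168]

Fragment lengths:
  3→15: 12 bp
  15→17: 2 bp
  17→20: 3 bp
  20→28: 8 bp
  28→43: 15 bp
  43→46: 3 bp
  46→53: 7 bp
  53→56: 3 bp
  56→73: 17 bp
  73→84: 11 bp
  84→90: 6 bp
  90→97: 7 bp
  97→104: 7 bp
  104→110: 6 bp
  110→113: 3 bp
  113→128: 15 bp
  128→137: 9 bp
  137→143: 6 bp
  143→150: 7 bp
  150→163: 13 bp
  163→168: 5 bp
  168→3 (wrap): 183-168+3 = 18 bp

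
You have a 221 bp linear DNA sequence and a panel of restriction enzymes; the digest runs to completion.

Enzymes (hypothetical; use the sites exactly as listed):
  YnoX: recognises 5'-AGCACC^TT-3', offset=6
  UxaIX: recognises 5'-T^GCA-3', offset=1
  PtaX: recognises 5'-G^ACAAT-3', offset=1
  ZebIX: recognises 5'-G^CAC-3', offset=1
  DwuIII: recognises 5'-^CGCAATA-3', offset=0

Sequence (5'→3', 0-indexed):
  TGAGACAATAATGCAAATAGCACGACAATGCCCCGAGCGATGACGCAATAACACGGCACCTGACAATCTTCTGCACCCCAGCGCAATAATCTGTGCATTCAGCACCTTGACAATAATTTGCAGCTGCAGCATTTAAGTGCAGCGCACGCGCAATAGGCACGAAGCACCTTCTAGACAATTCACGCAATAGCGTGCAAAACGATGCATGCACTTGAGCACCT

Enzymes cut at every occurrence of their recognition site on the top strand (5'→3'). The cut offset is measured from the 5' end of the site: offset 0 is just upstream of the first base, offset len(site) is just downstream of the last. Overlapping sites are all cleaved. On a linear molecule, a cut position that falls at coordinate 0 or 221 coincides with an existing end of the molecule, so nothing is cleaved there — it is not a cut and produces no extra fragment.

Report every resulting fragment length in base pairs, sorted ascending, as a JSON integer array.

[1,1,3,4,4,4,4,4,4,5,6,6,6,6,7,8,8,8,8,8,8,9,10,10,10,11,13,13,13,19]

Scan for sites:
  YnoX AGCACCTT/6: at [100, 162] ⇒ [106, 168]
  UxaIX TGCA/1: at [11, 71, 93, 118, 124, 137, 192, 202, 206] ⇒ [12, 72, 94, 119, 125, 138, 193, 203, 207]
  PtaX GACAAT/1: at [3, 23, 61, 108, 173] ⇒ [4, 24, 62, 109, 174]
  ZebIX GCAC/1: at [19, 55, 72, 101, 143, 156, 163, 207, 215] ⇒ [20, 56, 73, 102, 144, 157, 164, 208, 216]
  DwuIII CGCAATA/0: at [43, 81, 148, 182] ⇒ [43, 81, 148, 182]

All cut coordinates (distinct, sorted): [4, 12, 20, 24, 43, 56, 62, 72, 73, 81, 94, 102, 106, 109, 119, 125, 138, 144, 148, 157, 164, 168, 174, 182, 193, 203, 207, 208, 216]

Fragment lengths:
  [0,4): 4 bp
  [4,12): 8 bp
  [12,20): 8 bp
  [20,24): 4 bp
  [24,43): 19 bp
  [43,56): 13 bp
  [56,62): 6 bp
  [62,72): 10 bp
  [72,73): 1 bp
  [73,81): 8 bp
  [81,94): 13 bp
  [94,102): 8 bp
  [102,106): 4 bp
  [106,109): 3 bp
  [109,119): 10 bp
  [119,125): 6 bp
  [125,138): 13 bp
  [138,144): 6 bp
  [144,148): 4 bp
  [148,157): 9 bp
  [157,164): 7 bp
  [164,168): 4 bp
  [168,174): 6 bp
  [174,182): 8 bp
  [182,193): 11 bp
  [193,203): 10 bp
  [203,207): 4 bp
  [207,208): 1 bp
  [208,216): 8 bp
  [216,221): 5 bp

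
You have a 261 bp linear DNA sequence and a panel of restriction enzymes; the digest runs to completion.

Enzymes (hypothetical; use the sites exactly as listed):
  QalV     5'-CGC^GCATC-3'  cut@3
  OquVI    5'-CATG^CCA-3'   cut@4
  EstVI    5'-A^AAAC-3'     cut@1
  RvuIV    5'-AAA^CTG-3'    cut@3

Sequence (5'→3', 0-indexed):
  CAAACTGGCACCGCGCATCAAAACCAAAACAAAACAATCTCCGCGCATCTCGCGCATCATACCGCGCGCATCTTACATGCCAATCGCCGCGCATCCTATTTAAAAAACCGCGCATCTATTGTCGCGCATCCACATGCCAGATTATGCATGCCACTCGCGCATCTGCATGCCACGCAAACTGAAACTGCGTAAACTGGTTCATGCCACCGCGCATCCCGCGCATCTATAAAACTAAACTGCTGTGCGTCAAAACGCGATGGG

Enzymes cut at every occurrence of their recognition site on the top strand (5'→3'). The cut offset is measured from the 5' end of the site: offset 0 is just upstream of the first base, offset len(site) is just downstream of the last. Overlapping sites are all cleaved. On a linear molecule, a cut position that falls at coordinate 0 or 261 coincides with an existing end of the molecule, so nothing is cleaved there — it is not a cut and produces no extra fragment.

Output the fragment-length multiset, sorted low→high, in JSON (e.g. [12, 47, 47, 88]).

Per-enzyme occurrences:
  QalV (CGCGCATC, off=3): starts [11, 41, 50, 64, 87, 108, 122, 155, 207, 216] → cuts [14, 44, 53, 67, 90, 111, 125, 158, 210, 219]
  OquVI (CATGCCA, off=4): starts [75, 132, 146, 165, 199] → cuts [79, 136, 150, 169, 203]
  EstVI (AAAAC, off=1): starts [19, 25, 30, 103, 227, 248] → cuts [20, 26, 31, 104, 228, 249]
  RvuIV (AAACTG, off=3): starts [1, 175, 181, 190, 233] → cuts [4, 178, 184, 193, 236]

Pooled cuts: [4, 14, 20, 26, 31, 44, 53, 67, 79, 90, 104, 111, 125, 136, 150, 158, 169, 178, 184, 193, 203, 210, 219, 228, 236, 249]

Fragments:
  [0,4): 4 bp
  [4,14): 10 bp
  [14,20): 6 bp
  [20,26): 6 bp
  [26,31): 5 bp
  [31,44): 13 bp
  [44,53): 9 bp
  [53,67): 14 bp
  [67,79): 12 bp
  [79,90): 11 bp
  [90,104): 14 bp
  [104,111): 7 bp
  [111,125): 14 bp
  [125,136): 11 bp
  [136,150): 14 bp
  [150,158): 8 bp
  [158,169): 11 bp
  [169,178): 9 bp
  [178,184): 6 bp
  [184,193): 9 bp
  [193,203): 10 bp
  [203,210): 7 bp
  [210,219): 9 bp
  [219,228): 9 bp
  [228,236): 8 bp
  [236,249): 13 bp
  [249,261): 12 bp

[4,5,6,6,6,7,7,8,8,9,9,9,9,9,10,10,11,11,11,12,12,13,13,14,14,14,14]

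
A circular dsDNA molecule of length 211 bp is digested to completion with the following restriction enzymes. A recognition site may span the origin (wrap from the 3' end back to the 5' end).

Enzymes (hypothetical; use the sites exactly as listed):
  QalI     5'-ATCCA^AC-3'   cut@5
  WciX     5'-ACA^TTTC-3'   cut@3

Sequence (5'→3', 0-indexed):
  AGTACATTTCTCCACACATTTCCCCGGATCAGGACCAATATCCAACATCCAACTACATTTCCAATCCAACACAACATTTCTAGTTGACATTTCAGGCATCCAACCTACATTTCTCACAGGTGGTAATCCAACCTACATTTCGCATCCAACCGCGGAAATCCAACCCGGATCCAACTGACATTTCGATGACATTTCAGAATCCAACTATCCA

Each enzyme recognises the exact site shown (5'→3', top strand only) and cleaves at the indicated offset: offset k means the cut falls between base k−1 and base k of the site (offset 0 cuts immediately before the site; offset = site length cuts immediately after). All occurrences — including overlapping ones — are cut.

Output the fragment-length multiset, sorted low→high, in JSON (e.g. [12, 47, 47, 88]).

Per-enzyme occurrences:
  QalI (ATCCAAC, off=5): starts [39, 46, 63, 97, 125, 143, 157, 168, 198] → cuts [44, 51, 68, 102, 130, 148, 162, 173, 203]
  WciX (ACATTTC, off=3): starts [3, 15, 54, 73, 86, 106, 134, 177, 188] → cuts [6, 18, 57, 76, 89, 109, 137, 180, 191]

Pooled cuts: [6, 18, 44, 51, 57, 68, 76, 89, 102, 109, 130, 137, 148, 162, 173, 180, 191, 203]

Fragment lengths:
  6→18: 12 bp
  18→44: 26 bp
  44→51: 7 bp
  51→57: 6 bp
  57→68: 11 bp
  68→76: 8 bp
  76→89: 13 bp
  89→102: 13 bp
  102→109: 7 bp
  109→130: 21 bp
  130→137: 7 bp
  137→148: 11 bp
  148→162: 14 bp
  162→173: 11 bp
  173→180: 7 bp
  180→191: 11 bp
  191→203: 12 bp
  203→6 (wrap): 211-203+6 = 14 bp

[6,7,7,7,7,8,11,11,11,11,12,12,13,13,14,14,21,26]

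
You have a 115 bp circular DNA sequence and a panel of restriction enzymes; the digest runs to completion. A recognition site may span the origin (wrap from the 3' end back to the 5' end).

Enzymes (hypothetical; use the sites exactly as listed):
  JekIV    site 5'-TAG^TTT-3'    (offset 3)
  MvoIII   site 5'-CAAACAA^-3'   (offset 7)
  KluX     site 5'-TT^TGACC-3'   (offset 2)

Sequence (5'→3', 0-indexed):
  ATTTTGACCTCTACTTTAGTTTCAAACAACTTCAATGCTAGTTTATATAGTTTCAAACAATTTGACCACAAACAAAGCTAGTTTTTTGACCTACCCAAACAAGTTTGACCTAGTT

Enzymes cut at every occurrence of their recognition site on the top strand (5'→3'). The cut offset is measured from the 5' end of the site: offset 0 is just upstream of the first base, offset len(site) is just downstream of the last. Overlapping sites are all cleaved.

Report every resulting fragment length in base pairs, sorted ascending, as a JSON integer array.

[2,3,5,6,9,10,10,12,13,14,15,16]

Site scan:
  JekIV TAGTTT/3: at [16, 38, 47, 78] ⇒ [19, 41, 50, 81]
  MvoIII CAAACAA/7: at [22, 53, 68, 95] ⇒ [29, 60, 75, 102]
  KluX TTTGACC/2: at [2, 60, 84, 103] ⇒ [4, 62, 86, 105]

Pooled cuts: [4, 19, 29, 41, 50, 60, 62, 75, 81, 86, 102, 105]

Fragments:
  4→19: 15 bp
  19→29: 10 bp
  29→41: 12 bp
  41→50: 9 bp
  50→60: 10 bp
  60→62: 2 bp
  62→75: 13 bp
  75→81: 6 bp
  81→86: 5 bp
  86→102: 16 bp
  102→105: 3 bp
  105→4 (wrap): 115-105+4 = 14 bp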